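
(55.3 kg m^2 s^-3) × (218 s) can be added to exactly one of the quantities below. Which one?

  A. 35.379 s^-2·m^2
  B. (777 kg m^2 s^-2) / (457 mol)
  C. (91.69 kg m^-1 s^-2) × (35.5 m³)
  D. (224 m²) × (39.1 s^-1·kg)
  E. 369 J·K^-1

C.

Reference: [kg·m²·s⁻³] · [s] = kg·m²·s⁻².
Each option:
  A. m²·s⁻²
  B. [kg·m²·s⁻²] / [mol] = kg·m²·s⁻²·mol⁻¹
  C. [kg·m⁻¹·s⁻²] · [m³] = kg·m²·s⁻²  ← same
  D. [m²] · [kg·s⁻¹] = kg·m²·s⁻¹
  E. J·K⁻¹ = N·m·K⁻¹ = kg·m²·s⁻²·K⁻¹
Only C. matches kg·m²·s⁻².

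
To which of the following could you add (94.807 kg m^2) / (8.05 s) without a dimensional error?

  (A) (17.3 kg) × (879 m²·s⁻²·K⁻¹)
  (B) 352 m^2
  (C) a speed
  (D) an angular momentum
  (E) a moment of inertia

Reference: [kg·m²] / [s] = kg·m²·s⁻¹.
Each option:
  (A) [kg] · [m²·s⁻²·K⁻¹] = kg·m²·s⁻²·K⁻¹
  (B) m²
  (C) [speed] = m·s⁻¹
  (D) [angular momentum] = kg·m²·s⁻¹  ← same
  (E) [moment of inertia] = kg·m²
Only (D) matches kg·m²·s⁻¹.

(D)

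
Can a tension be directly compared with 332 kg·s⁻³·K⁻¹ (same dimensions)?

In SI base units:
  a tension:  [tension] = kg·m·s⁻²
  332 kg·s⁻³·K⁻¹:  kg·s⁻³·K⁻¹
kg·m·s⁻² ≠ kg·s⁻³·K⁻¹, so they cannot be added.

No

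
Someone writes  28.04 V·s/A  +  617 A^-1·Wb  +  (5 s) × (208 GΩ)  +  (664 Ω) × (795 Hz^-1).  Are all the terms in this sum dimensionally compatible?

Yes

Reduce each to base SI dimensions:
  28.04 V·s/A:  V·s·A⁻¹ = J·C⁻¹·s·A⁻¹ = kg·m²·s⁻²·A⁻²
  617 A^-1·Wb:  Wb·A⁻¹ = V·s·A⁻¹ = kg·m²·s⁻²·A⁻²
  (5 s) × (208 GΩ):  [s] · [kg·m²·s⁻³·A⁻²] = kg·m²·s⁻²·A⁻²
  (664 Ω) × (795 Hz^-1):  [kg·m²·s⁻³·A⁻²] · [s] = kg·m²·s⁻²·A⁻²
Every term reduces to kg·m²·s⁻²·A⁻².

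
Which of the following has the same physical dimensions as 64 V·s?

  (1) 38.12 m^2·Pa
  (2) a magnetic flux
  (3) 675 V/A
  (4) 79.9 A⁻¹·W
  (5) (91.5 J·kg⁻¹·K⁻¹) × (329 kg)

(2)

Reference: V·s = J·C⁻¹·s = kg·m²·s⁻²·A⁻¹.
Each option:
  (1) Pa·m² = N·m⁻²·m² = kg·m·s⁻²
  (2) [magnetic flux] = kg·m²·s⁻²·A⁻¹  ← same
  (3) V·A⁻¹ = J·C⁻¹·A⁻¹ = kg·m²·s⁻³·A⁻²
  (4) W·A⁻¹ = J·s⁻¹·A⁻¹ = kg·m²·s⁻³·A⁻¹
  (5) [m²·s⁻²·K⁻¹] · [kg] = kg·m²·s⁻²·K⁻¹
Only (2) matches kg·m²·s⁻²·A⁻¹.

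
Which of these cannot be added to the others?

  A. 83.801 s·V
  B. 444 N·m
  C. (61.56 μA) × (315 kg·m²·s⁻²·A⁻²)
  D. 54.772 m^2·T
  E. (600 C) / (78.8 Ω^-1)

B.

Dimensions:
  A. V·s = J·C⁻¹·s = kg·m²·s⁻²·A⁻¹
  B. N·m = kg·m·s⁻²·m = kg·m²·s⁻²
  C. [A] · [kg·m²·s⁻²·A⁻²] = kg·m²·s⁻²·A⁻¹
  D. T·m² = Wb·m⁻²·m² = kg·m²·s⁻²·A⁻¹
  E. [s·A] / [kg⁻¹·m⁻²·s³·A²] = kg·m²·s⁻²·A⁻¹
All reduce to kg·m²·s⁻²·A⁻¹ except B., which is kg·m²·s⁻².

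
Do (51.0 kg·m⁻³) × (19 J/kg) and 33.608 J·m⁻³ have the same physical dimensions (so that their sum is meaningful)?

Yes

Dimensions:
  (51.0 kg·m⁻³) × (19 J/kg):  [kg·m⁻³] · [m²·s⁻²] = kg·m⁻¹·s⁻²
  33.608 J·m⁻³:  J·m⁻³ = N·m·m⁻³ = kg·m⁻¹·s⁻²
Both are kg·m⁻¹·s⁻², so they have the same dimensions and can be added.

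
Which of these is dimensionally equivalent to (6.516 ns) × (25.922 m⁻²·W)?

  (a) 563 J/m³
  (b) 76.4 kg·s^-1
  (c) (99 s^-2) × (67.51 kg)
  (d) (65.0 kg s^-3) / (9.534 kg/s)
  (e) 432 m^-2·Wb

(c)

Reference: [s] · [kg·s⁻³] = kg·s⁻².
Each option:
  (a) J·m⁻³ = N·m·m⁻³ = kg·m⁻¹·s⁻²
  (b) kg·s⁻¹
  (c) [s⁻²] · [kg] = kg·s⁻²  ← same
  (d) [kg·s⁻³] / [kg·s⁻¹] = s⁻²
  (e) Wb·m⁻² = V·s·m⁻² = kg·s⁻²·A⁻¹
Only (c) matches kg·s⁻².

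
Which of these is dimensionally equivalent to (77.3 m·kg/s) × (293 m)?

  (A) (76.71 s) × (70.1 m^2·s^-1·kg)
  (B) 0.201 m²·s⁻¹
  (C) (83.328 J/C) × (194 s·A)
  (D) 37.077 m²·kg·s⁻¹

(D)

Reference: [kg·m·s⁻¹] · [m] = kg·m²·s⁻¹.
Each option:
  (A) [s] · [kg·m²·s⁻¹] = kg·m²
  (B) m²·s⁻¹
  (C) [kg·m²·s⁻³·A⁻¹] · [s·A] = kg·m²·s⁻²
  (D) kg·m²·s⁻¹  ← same
Only (D) matches kg·m²·s⁻¹.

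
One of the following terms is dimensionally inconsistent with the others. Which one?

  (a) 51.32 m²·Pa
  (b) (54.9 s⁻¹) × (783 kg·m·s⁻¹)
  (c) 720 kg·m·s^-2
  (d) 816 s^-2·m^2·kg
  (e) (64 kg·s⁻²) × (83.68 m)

(d)

Dimensions:
  (a) Pa·m² = N·m⁻²·m² = kg·m·s⁻²
  (b) [s⁻¹] · [kg·m·s⁻¹] = kg·m·s⁻²
  (c) kg·m·s⁻²
  (d) kg·m²·s⁻²
  (e) [kg·s⁻²] · [m] = kg·m·s⁻²
All reduce to kg·m·s⁻² except (d), which is kg·m²·s⁻².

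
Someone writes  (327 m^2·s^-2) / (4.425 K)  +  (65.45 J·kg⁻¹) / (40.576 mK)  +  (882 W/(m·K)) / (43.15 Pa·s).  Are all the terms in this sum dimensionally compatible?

Work out the base dimensions of each:
  (327 m^2·s^-2) / (4.425 K):  [m²·s⁻²] / [K] = m²·s⁻²·K⁻¹
  (65.45 J·kg⁻¹) / (40.576 mK):  [m²·s⁻²] / [K] = m²·s⁻²·K⁻¹
  (882 W/(m·K)) / (43.15 Pa·s):  [kg·m·s⁻³·K⁻¹] / [kg·m⁻¹·s⁻¹] = m²·s⁻²·K⁻¹
Every term reduces to m²·s⁻²·K⁻¹.

Yes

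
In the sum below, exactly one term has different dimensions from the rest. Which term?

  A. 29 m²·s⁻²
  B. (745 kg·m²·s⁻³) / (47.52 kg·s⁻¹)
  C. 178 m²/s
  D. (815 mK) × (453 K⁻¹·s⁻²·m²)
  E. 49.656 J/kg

Dimensions:
  A. m²·s⁻²
  B. [kg·m²·s⁻³] / [kg·s⁻¹] = m²·s⁻²
  C. m²·s⁻¹
  D. [K] · [m²·s⁻²·K⁻¹] = m²·s⁻²
  E. J·kg⁻¹ = N·m·kg⁻¹ = m²·s⁻²
All reduce to m²·s⁻² except C., which is m²·s⁻¹.

C.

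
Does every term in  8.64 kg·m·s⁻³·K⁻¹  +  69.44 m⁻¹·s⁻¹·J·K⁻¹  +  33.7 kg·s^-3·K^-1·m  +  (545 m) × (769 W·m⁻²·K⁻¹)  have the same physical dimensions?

Yes

Dimensions:
  8.64 kg·m·s⁻³·K⁻¹:  kg·m·s⁻³·K⁻¹
  69.44 m⁻¹·s⁻¹·J·K⁻¹:  J·s⁻¹·m⁻¹·K⁻¹ = N·m·s⁻¹·m⁻¹·K⁻¹ = kg·m·s⁻³·K⁻¹
  33.7 kg·s^-3·K^-1·m:  kg·m·s⁻³·K⁻¹
  (545 m) × (769 W·m⁻²·K⁻¹):  [m] · [kg·s⁻³·K⁻¹] = kg·m·s⁻³·K⁻¹
Every term reduces to kg·m·s⁻³·K⁻¹.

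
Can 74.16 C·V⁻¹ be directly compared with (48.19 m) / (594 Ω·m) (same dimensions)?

Work out the base dimensions of each:
  74.16 C·V⁻¹:  C·V⁻¹ = s·A·(J·C⁻¹)⁻¹ = kg⁻¹·m⁻²·s⁴·A²
  (48.19 m) / (594 Ω·m):  [m] / [kg·m³·s⁻³·A⁻²] = kg⁻¹·m⁻²·s³·A²
kg⁻¹·m⁻²·s⁴·A² ≠ kg⁻¹·m⁻²·s³·A², so they cannot be added.

No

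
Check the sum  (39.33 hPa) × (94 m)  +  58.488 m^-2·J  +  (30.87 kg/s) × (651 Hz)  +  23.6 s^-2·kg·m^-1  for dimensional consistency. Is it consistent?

Work out the base dimensions of each:
  (39.33 hPa) × (94 m):  [kg·m⁻¹·s⁻²] · [m] = kg·s⁻²
  58.488 m^-2·J:  J·m⁻² = N·m·m⁻² = kg·s⁻²
  (30.87 kg/s) × (651 Hz):  [kg·s⁻¹] · [s⁻¹] = kg·s⁻²
  23.6 s^-2·kg·m^-1:  kg·m⁻¹·s⁻²
The terms do not share a single dimension (kg·m⁻¹·s⁻² vs kg·s⁻²).

No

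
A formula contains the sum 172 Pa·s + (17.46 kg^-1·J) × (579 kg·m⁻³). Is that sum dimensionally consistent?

No

Work out the base dimensions of each:
  172 Pa·s:  Pa·s = N·m⁻²·s = kg·m⁻¹·s⁻¹
  (17.46 kg^-1·J) × (579 kg·m⁻³):  [m²·s⁻²] · [kg·m⁻³] = kg·m⁻¹·s⁻²
kg·m⁻¹·s⁻¹ ≠ kg·m⁻¹·s⁻², so they cannot be added.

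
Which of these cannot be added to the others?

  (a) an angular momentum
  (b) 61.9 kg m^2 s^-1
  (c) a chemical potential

(c)

Expand each in SI base units:
  (a) [angular momentum] = kg·m²·s⁻¹
  (b) kg·m²·s⁻¹
  (c) [chemical potential] = kg·m²·s⁻²·mol⁻¹
All reduce to kg·m²·s⁻¹ except (c), which is kg·m²·s⁻²·mol⁻¹.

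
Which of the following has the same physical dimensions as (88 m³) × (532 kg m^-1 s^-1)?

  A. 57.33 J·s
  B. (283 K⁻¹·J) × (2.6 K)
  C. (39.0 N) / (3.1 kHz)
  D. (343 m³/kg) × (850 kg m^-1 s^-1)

Reference: [m³] · [kg·m⁻¹·s⁻¹] = kg·m²·s⁻¹.
Each option:
  A. J·s = N·m·s = kg·m²·s⁻¹  ← same
  B. [kg·m²·s⁻²·K⁻¹] · [K] = kg·m²·s⁻²
  C. [kg·m·s⁻²] / [s⁻¹] = kg·m·s⁻¹
  D. [kg⁻¹·m³] · [kg·m⁻¹·s⁻¹] = m²·s⁻¹
Only A. matches kg·m²·s⁻¹.

A.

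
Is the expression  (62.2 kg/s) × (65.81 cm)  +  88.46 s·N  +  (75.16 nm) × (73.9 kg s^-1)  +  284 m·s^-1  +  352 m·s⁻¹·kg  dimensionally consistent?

No

Expand each in SI base units:
  (62.2 kg/s) × (65.81 cm):  [kg·s⁻¹] · [m] = kg·m·s⁻¹
  88.46 s·N:  N·s = kg·m·s⁻²·s = kg·m·s⁻¹
  (75.16 nm) × (73.9 kg s^-1):  [m] · [kg·s⁻¹] = kg·m·s⁻¹
  284 m·s^-1:  m·s⁻¹
  352 m·s⁻¹·kg:  kg·m·s⁻¹
The terms do not share a single dimension (kg·m·s⁻¹ vs m·s⁻¹).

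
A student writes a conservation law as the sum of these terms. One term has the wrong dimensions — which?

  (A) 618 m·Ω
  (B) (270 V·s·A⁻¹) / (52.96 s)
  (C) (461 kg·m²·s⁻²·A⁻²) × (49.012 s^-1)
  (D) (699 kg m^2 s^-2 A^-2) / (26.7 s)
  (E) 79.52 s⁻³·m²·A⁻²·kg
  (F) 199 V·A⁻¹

Dimensions:
  (A) Ω·m = V·A⁻¹·m = kg·m³·s⁻³·A⁻²
  (B) [kg·m²·s⁻²·A⁻²] / [s] = kg·m²·s⁻³·A⁻²
  (C) [kg·m²·s⁻²·A⁻²] · [s⁻¹] = kg·m²·s⁻³·A⁻²
  (D) [kg·m²·s⁻²·A⁻²] / [s] = kg·m²·s⁻³·A⁻²
  (E) kg·m²·s⁻³·A⁻²
  (F) V·A⁻¹ = J·C⁻¹·A⁻¹ = kg·m²·s⁻³·A⁻²
All reduce to kg·m²·s⁻³·A⁻² except (A), which is kg·m³·s⁻³·A⁻².

(A)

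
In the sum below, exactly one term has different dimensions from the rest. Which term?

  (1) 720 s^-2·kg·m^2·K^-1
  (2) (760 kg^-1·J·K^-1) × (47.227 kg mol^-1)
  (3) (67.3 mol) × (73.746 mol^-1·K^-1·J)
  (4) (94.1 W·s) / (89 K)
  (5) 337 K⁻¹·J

(2)

Work out the base dimensions of each:
  (1) kg·m²·s⁻²·K⁻¹
  (2) [m²·s⁻²·K⁻¹] · [kg·mol⁻¹] = kg·m²·s⁻²·K⁻¹·mol⁻¹
  (3) [mol] · [kg·m²·s⁻²·K⁻¹·mol⁻¹] = kg·m²·s⁻²·K⁻¹
  (4) [kg·m²·s⁻²] / [K] = kg·m²·s⁻²·K⁻¹
  (5) J·K⁻¹ = N·m·K⁻¹ = kg·m²·s⁻²·K⁻¹
All reduce to kg·m²·s⁻²·K⁻¹ except (2), which is kg·m²·s⁻²·K⁻¹·mol⁻¹.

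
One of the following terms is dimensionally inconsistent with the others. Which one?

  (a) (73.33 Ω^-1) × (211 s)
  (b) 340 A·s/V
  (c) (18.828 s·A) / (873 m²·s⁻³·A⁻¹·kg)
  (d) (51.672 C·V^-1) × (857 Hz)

(d)

Work out the base dimensions of each:
  (a) [kg⁻¹·m⁻²·s³·A²] · [s] = kg⁻¹·m⁻²·s⁴·A²
  (b) A·s·V⁻¹ = A·s·(J·C⁻¹)⁻¹ = kg⁻¹·m⁻²·s⁴·A²
  (c) [s·A] / [kg·m²·s⁻³·A⁻¹] = kg⁻¹·m⁻²·s⁴·A²
  (d) [kg⁻¹·m⁻²·s⁴·A²] · [s⁻¹] = kg⁻¹·m⁻²·s³·A²
All reduce to kg⁻¹·m⁻²·s⁴·A² except (d), which is kg⁻¹·m⁻²·s³·A².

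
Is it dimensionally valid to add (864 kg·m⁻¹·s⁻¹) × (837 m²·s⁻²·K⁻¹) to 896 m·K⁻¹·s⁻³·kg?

Yes

Expand each in SI base units:
  (864 kg·m⁻¹·s⁻¹) × (837 m²·s⁻²·K⁻¹):  [kg·m⁻¹·s⁻¹] · [m²·s⁻²·K⁻¹] = kg·m·s⁻³·K⁻¹
  896 m·K⁻¹·s⁻³·kg:  kg·m·s⁻³·K⁻¹
Both are kg·m·s⁻³·K⁻¹, so they have the same dimensions and can be added.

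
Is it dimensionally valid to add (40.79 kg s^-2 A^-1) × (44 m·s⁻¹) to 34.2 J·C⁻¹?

Work out the base dimensions of each:
  (40.79 kg s^-2 A^-1) × (44 m·s⁻¹):  [kg·s⁻²·A⁻¹] · [m·s⁻¹] = kg·m·s⁻³·A⁻¹
  34.2 J·C⁻¹:  J·C⁻¹ = N·m·(s·A)⁻¹ = kg·m²·s⁻³·A⁻¹
kg·m·s⁻³·A⁻¹ ≠ kg·m²·s⁻³·A⁻¹, so they cannot be added.

No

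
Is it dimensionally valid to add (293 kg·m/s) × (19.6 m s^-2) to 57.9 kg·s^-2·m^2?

No

In SI base units:
  (293 kg·m/s) × (19.6 m s^-2):  [kg·m·s⁻¹] · [m·s⁻²] = kg·m²·s⁻³
  57.9 kg·s^-2·m^2:  kg·m²·s⁻²
kg·m²·s⁻³ ≠ kg·m²·s⁻², so they cannot be added.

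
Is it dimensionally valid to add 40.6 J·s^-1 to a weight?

No

Dimensions:
  40.6 J·s^-1:  J·s⁻¹ = N·m·s⁻¹ = kg·m²·s⁻³
  a weight:  [weight] = kg·m·s⁻²
kg·m²·s⁻³ ≠ kg·m·s⁻², so they cannot be added.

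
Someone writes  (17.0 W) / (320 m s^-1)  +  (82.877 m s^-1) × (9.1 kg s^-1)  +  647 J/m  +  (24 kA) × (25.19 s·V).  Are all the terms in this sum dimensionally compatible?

No

In SI base units:
  (17.0 W) / (320 m s^-1):  [kg·m²·s⁻³] / [m·s⁻¹] = kg·m·s⁻²
  (82.877 m s^-1) × (9.1 kg s^-1):  [m·s⁻¹] · [kg·s⁻¹] = kg·m·s⁻²
  647 J/m:  J·m⁻¹ = N·m·m⁻¹ = kg·m·s⁻²
  (24 kA) × (25.19 s·V):  [A] · [kg·m²·s⁻²·A⁻¹] = kg·m²·s⁻²
The terms do not share a single dimension (kg·m²·s⁻² vs kg·m·s⁻²).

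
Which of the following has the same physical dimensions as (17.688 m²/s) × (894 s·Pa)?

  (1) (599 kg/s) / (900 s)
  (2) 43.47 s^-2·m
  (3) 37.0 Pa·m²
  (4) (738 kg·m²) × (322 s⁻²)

Reference: [m²·s⁻¹] · [kg·m⁻¹·s⁻¹] = kg·m·s⁻².
Each option:
  (1) [kg·s⁻¹] / [s] = kg·s⁻²
  (2) m·s⁻²
  (3) Pa·m² = N·m⁻²·m² = kg·m·s⁻²  ← same
  (4) [kg·m²] · [s⁻²] = kg·m²·s⁻²
Only (3) matches kg·m·s⁻².

(3)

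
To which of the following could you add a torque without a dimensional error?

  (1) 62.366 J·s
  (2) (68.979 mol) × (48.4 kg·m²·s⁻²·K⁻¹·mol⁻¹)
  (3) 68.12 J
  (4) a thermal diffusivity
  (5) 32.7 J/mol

Reference: [torque] = kg·m²·s⁻².
Each option:
  (1) J·s = N·m·s = kg·m²·s⁻¹
  (2) [mol] · [kg·m²·s⁻²·K⁻¹·mol⁻¹] = kg·m²·s⁻²·K⁻¹
  (3) J = N·m = kg·m²·s⁻²  ← same
  (4) [thermal diffusivity] = m²·s⁻¹
  (5) J·mol⁻¹ = N·m·mol⁻¹ = kg·m²·s⁻²·mol⁻¹
Only (3) matches kg·m²·s⁻².

(3)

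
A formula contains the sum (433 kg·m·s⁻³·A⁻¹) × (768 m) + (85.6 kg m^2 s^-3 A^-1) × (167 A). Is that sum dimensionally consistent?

No

Reduce each to base SI dimensions:
  (433 kg·m·s⁻³·A⁻¹) × (768 m):  [kg·m·s⁻³·A⁻¹] · [m] = kg·m²·s⁻³·A⁻¹
  (85.6 kg m^2 s^-3 A^-1) × (167 A):  [kg·m²·s⁻³·A⁻¹] · [A] = kg·m²·s⁻³
kg·m²·s⁻³·A⁻¹ ≠ kg·m²·s⁻³, so they cannot be added.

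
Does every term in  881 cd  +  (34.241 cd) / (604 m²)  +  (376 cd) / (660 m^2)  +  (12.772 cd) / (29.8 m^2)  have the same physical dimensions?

Dimensions:
  881 cd:  cd
  (34.241 cd) / (604 m²):  [cd] / [m²] = m⁻²·cd
  (376 cd) / (660 m^2):  [cd] / [m²] = m⁻²·cd
  (12.772 cd) / (29.8 m^2):  [cd] / [m²] = m⁻²·cd
The terms do not share a single dimension (cd vs m⁻²·cd).

No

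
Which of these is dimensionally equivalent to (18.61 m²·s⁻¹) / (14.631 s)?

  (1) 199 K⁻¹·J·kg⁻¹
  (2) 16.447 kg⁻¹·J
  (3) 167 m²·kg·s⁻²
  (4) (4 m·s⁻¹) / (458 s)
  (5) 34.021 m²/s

Reference: [m²·s⁻¹] / [s] = m²·s⁻².
Each option:
  (1) J·kg⁻¹·K⁻¹ = N·m·kg⁻¹·K⁻¹ = m²·s⁻²·K⁻¹
  (2) J·kg⁻¹ = N·m·kg⁻¹ = m²·s⁻²  ← same
  (3) kg·m²·s⁻²
  (4) [m·s⁻¹] / [s] = m·s⁻²
  (5) m²·s⁻¹
Only (2) matches m²·s⁻².

(2)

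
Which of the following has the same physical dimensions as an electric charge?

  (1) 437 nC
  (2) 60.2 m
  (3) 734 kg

Reference: [electric charge] = s·A.
Each option:
  (1) C = s·A  ← same
  (2) m
  (3) kg
Only (1) matches s·A.

(1)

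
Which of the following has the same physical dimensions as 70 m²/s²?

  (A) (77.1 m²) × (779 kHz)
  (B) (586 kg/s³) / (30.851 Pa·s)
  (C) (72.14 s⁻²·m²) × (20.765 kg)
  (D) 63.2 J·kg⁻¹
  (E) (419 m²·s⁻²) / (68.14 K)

(D)

Reference: m²·s⁻².
Each option:
  (A) [m²] · [s⁻¹] = m²·s⁻¹
  (B) [kg·s⁻³] / [kg·m⁻¹·s⁻¹] = m·s⁻²
  (C) [m²·s⁻²] · [kg] = kg·m²·s⁻²
  (D) J·kg⁻¹ = N·m·kg⁻¹ = m²·s⁻²  ← same
  (E) [m²·s⁻²] / [K] = m²·s⁻²·K⁻¹
Only (D) matches m²·s⁻².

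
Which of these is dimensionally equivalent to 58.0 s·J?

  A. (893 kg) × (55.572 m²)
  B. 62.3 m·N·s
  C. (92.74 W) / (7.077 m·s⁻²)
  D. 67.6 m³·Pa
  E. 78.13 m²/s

Reference: J·s = N·m·s = kg·m²·s⁻¹.
Each option:
  A. [kg] · [m²] = kg·m²
  B. N·m·s = kg·m·s⁻²·m·s = kg·m²·s⁻¹  ← same
  C. [kg·m²·s⁻³] / [m·s⁻²] = kg·m·s⁻¹
  D. Pa·m³ = N·m⁻²·m³ = kg·m²·s⁻²
  E. m²·s⁻¹
Only B. matches kg·m²·s⁻¹.

B.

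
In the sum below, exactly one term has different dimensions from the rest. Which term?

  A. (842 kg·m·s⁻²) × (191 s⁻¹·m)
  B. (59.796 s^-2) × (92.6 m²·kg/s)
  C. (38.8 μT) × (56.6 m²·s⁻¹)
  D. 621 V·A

Dimensions:
  A. [kg·m·s⁻²] · [m·s⁻¹] = kg·m²·s⁻³
  B. [s⁻²] · [kg·m²·s⁻¹] = kg·m²·s⁻³
  C. [kg·s⁻²·A⁻¹] · [m²·s⁻¹] = kg·m²·s⁻³·A⁻¹
  D. V·A = J·C⁻¹·A = kg·m²·s⁻³
All reduce to kg·m²·s⁻³ except C., which is kg·m²·s⁻³·A⁻¹.

C.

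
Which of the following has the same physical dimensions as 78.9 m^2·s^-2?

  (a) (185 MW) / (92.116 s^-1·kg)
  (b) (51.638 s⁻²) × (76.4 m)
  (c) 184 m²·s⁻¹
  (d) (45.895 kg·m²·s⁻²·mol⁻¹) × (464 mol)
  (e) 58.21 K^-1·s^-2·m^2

(a)

Reference: m²·s⁻².
Each option:
  (a) [kg·m²·s⁻³] / [kg·s⁻¹] = m²·s⁻²  ← same
  (b) [s⁻²] · [m] = m·s⁻²
  (c) m²·s⁻¹
  (d) [kg·m²·s⁻²·mol⁻¹] · [mol] = kg·m²·s⁻²
  (e) m²·s⁻²·K⁻¹
Only (a) matches m²·s⁻².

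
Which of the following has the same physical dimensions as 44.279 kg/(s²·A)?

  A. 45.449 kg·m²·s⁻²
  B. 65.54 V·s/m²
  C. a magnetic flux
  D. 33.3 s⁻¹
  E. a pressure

B.

Reference: kg·s⁻²·A⁻¹.
Each option:
  A. kg·m²·s⁻²
  B. V·s·m⁻² = J·C⁻¹·s·m⁻² = kg·s⁻²·A⁻¹  ← same
  C. [magnetic flux] = kg·m²·s⁻²·A⁻¹
  D. s⁻¹
  E. [pressure] = kg·m⁻¹·s⁻²
Only B. matches kg·s⁻²·A⁻¹.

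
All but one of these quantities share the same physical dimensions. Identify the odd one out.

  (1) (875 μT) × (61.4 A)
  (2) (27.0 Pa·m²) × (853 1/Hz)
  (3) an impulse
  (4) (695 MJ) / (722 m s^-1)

Reduce each to base SI dimensions:
  (1) [kg·s⁻²·A⁻¹] · [A] = kg·s⁻²
  (2) [kg·m·s⁻²] · [s] = kg·m·s⁻¹
  (3) [impulse] = kg·m·s⁻¹
  (4) [kg·m²·s⁻²] / [m·s⁻¹] = kg·m·s⁻¹
All reduce to kg·m·s⁻¹ except (1), which is kg·s⁻².

(1)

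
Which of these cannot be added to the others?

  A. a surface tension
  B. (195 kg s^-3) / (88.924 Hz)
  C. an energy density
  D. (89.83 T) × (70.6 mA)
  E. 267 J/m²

C.

Reduce each to base SI dimensions:
  A. [surface tension] = kg·s⁻²
  B. [kg·s⁻³] / [s⁻¹] = kg·s⁻²
  C. [energy density] = kg·m⁻¹·s⁻²
  D. [kg·s⁻²·A⁻¹] · [A] = kg·s⁻²
  E. J·m⁻² = N·m·m⁻² = kg·s⁻²
All reduce to kg·s⁻² except C., which is kg·m⁻¹·s⁻².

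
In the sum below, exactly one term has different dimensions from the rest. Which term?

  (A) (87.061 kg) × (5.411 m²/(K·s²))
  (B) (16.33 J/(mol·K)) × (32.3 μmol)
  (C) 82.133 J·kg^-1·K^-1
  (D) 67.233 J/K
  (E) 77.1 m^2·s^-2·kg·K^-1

In SI base units:
  (A) [kg] · [m²·s⁻²·K⁻¹] = kg·m²·s⁻²·K⁻¹
  (B) [kg·m²·s⁻²·K⁻¹·mol⁻¹] · [mol] = kg·m²·s⁻²·K⁻¹
  (C) J·kg⁻¹·K⁻¹ = N·m·kg⁻¹·K⁻¹ = m²·s⁻²·K⁻¹
  (D) J·K⁻¹ = N·m·K⁻¹ = kg·m²·s⁻²·K⁻¹
  (E) kg·m²·s⁻²·K⁻¹
All reduce to kg·m²·s⁻²·K⁻¹ except (C), which is m²·s⁻²·K⁻¹.

(C)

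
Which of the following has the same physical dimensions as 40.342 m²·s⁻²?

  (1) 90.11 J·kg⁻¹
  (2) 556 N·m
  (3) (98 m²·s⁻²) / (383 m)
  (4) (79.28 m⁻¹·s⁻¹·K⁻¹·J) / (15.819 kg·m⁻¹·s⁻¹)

(1)

Reference: m²·s⁻².
Each option:
  (1) J·kg⁻¹ = N·m·kg⁻¹ = m²·s⁻²  ← same
  (2) N·m = kg·m·s⁻²·m = kg·m²·s⁻²
  (3) [m²·s⁻²] / [m] = m·s⁻²
  (4) [kg·m·s⁻³·K⁻¹] / [kg·m⁻¹·s⁻¹] = m²·s⁻²·K⁻¹
Only (1) matches m²·s⁻².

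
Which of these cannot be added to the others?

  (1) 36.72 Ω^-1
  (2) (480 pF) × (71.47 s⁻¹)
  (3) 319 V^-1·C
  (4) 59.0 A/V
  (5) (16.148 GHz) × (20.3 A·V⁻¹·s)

(3)

Dimensions:
  (1) Ω⁻¹ = (V·A⁻¹)⁻¹ = kg⁻¹·m⁻²·s³·A²
  (2) [kg⁻¹·m⁻²·s⁴·A²] · [s⁻¹] = kg⁻¹·m⁻²·s³·A²
  (3) C·V⁻¹ = s·A·(J·C⁻¹)⁻¹ = kg⁻¹·m⁻²·s⁴·A²
  (4) A·V⁻¹ = A·(J·C⁻¹)⁻¹ = kg⁻¹·m⁻²·s³·A²
  (5) [s⁻¹] · [kg⁻¹·m⁻²·s⁴·A²] = kg⁻¹·m⁻²·s³·A²
All reduce to kg⁻¹·m⁻²·s³·A² except (3), which is kg⁻¹·m⁻²·s⁴·A².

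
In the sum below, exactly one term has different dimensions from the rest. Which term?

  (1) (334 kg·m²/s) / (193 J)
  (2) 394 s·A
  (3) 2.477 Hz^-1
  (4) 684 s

In SI base units:
  (1) [kg·m²·s⁻¹] / [kg·m²·s⁻²] = s
  (2) A·s = s·A
  (3) Hz⁻¹ = (s⁻¹)⁻¹ = s
  (4) s
All reduce to s except (2), which is s·A.

(2)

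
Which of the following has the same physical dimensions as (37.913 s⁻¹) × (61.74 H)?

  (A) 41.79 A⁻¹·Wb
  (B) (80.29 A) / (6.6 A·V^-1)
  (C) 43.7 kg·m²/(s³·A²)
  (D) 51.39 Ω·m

(C)

Reference: [s⁻¹] · [kg·m²·s⁻²·A⁻²] = kg·m²·s⁻³·A⁻².
Each option:
  (A) Wb·A⁻¹ = V·s·A⁻¹ = kg·m²·s⁻²·A⁻²
  (B) [A] / [kg⁻¹·m⁻²·s³·A²] = kg·m²·s⁻³·A⁻¹
  (C) kg·m²·s⁻³·A⁻²  ← same
  (D) Ω·m = V·A⁻¹·m = kg·m³·s⁻³·A⁻²
Only (C) matches kg·m²·s⁻³·A⁻².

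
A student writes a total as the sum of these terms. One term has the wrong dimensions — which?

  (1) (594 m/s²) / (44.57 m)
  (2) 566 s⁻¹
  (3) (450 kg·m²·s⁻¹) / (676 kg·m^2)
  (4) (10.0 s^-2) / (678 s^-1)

(1)

Dimensions:
  (1) [m·s⁻²] / [m] = s⁻²
  (2) s⁻¹
  (3) [kg·m²·s⁻¹] / [kg·m²] = s⁻¹
  (4) [s⁻²] / [s⁻¹] = s⁻¹
All reduce to s⁻¹ except (1), which is s⁻².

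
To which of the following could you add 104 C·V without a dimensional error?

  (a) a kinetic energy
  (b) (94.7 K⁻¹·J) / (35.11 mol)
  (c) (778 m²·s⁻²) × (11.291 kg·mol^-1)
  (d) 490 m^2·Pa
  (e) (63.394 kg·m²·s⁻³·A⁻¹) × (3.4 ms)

(a)

Reference: C·V = s·A·J·C⁻¹ = kg·m²·s⁻².
Each option:
  (a) [kinetic energy] = kg·m²·s⁻²  ← same
  (b) [kg·m²·s⁻²·K⁻¹] / [mol] = kg·m²·s⁻²·K⁻¹·mol⁻¹
  (c) [m²·s⁻²] · [kg·mol⁻¹] = kg·m²·s⁻²·mol⁻¹
  (d) Pa·m² = N·m⁻²·m² = kg·m·s⁻²
  (e) [kg·m²·s⁻³·A⁻¹] · [s] = kg·m²·s⁻²·A⁻¹
Only (a) matches kg·m²·s⁻².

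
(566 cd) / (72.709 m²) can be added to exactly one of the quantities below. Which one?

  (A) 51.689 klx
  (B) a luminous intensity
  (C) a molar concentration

Reference: [cd] / [m²] = m⁻²·cd.
Each option:
  (A) lx = lm·m⁻² = m⁻²·cd  ← same
  (B) [luminous intensity] = cd
  (C) [molar concentration] = m⁻³·mol
Only (A) matches m⁻²·cd.

(A)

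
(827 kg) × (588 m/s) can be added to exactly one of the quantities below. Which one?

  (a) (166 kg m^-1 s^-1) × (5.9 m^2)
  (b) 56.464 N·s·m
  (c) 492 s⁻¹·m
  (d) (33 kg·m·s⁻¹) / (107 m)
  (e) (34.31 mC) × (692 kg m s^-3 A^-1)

Reference: [kg] · [m·s⁻¹] = kg·m·s⁻¹.
Each option:
  (a) [kg·m⁻¹·s⁻¹] · [m²] = kg·m·s⁻¹  ← same
  (b) N·m·s = kg·m·s⁻²·m·s = kg·m²·s⁻¹
  (c) m·s⁻¹
  (d) [kg·m·s⁻¹] / [m] = kg·s⁻¹
  (e) [s·A] · [kg·m·s⁻³·A⁻¹] = kg·m·s⁻²
Only (a) matches kg·m·s⁻¹.

(a)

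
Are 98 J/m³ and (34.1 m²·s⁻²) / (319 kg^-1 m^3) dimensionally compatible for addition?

Dimensions:
  98 J/m³:  J·m⁻³ = N·m·m⁻³ = kg·m⁻¹·s⁻²
  (34.1 m²·s⁻²) / (319 kg^-1 m^3):  [m²·s⁻²] / [kg⁻¹·m³] = kg·m⁻¹·s⁻²
Both are kg·m⁻¹·s⁻², so they have the same dimensions and can be added.

Yes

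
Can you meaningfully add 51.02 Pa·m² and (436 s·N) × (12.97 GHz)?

Work out the base dimensions of each:
  51.02 Pa·m²:  Pa·m² = N·m⁻²·m² = kg·m·s⁻²
  (436 s·N) × (12.97 GHz):  [kg·m·s⁻¹] · [s⁻¹] = kg·m·s⁻²
Both are kg·m·s⁻², so they have the same dimensions and can be added.

Yes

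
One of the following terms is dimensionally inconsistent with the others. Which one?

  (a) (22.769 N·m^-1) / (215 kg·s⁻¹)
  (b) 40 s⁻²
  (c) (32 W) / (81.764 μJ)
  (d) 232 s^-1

Reduce each to base SI dimensions:
  (a) [kg·s⁻²] / [kg·s⁻¹] = s⁻¹
  (b) s⁻²
  (c) [kg·m²·s⁻³] / [kg·m²·s⁻²] = s⁻¹
  (d) s⁻¹
All reduce to s⁻¹ except (b), which is s⁻².

(b)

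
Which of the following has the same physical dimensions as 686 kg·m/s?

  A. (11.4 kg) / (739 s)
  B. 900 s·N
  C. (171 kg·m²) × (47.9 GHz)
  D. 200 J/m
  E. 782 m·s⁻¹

B.

Reference: kg·m·s⁻¹.
Each option:
  A. [kg] / [s] = kg·s⁻¹
  B. N·s = kg·m·s⁻²·s = kg·m·s⁻¹  ← same
  C. [kg·m²] · [s⁻¹] = kg·m²·s⁻¹
  D. J·m⁻¹ = N·m·m⁻¹ = kg·m·s⁻²
  E. m·s⁻¹
Only B. matches kg·m·s⁻¹.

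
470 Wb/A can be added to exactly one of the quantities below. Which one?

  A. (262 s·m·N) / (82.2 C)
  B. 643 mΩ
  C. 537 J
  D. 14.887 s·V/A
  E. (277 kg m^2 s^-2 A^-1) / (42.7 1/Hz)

Reference: Wb·A⁻¹ = V·s·A⁻¹ = kg·m²·s⁻²·A⁻².
Each option:
  A. [kg·m²·s⁻¹] / [s·A] = kg·m²·s⁻²·A⁻¹
  B. Ω = V·A⁻¹ = kg·m²·s⁻³·A⁻²
  C. J = N·m = kg·m²·s⁻²
  D. V·s·A⁻¹ = J·C⁻¹·s·A⁻¹ = kg·m²·s⁻²·A⁻²  ← same
  E. [kg·m²·s⁻²·A⁻¹] / [s] = kg·m²·s⁻³·A⁻¹
Only D. matches kg·m²·s⁻²·A⁻².

D.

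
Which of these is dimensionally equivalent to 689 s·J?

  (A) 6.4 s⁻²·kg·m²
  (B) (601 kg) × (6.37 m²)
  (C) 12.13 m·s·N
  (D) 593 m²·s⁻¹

(C)

Reference: J·s = N·m·s = kg·m²·s⁻¹.
Each option:
  (A) kg·m²·s⁻²
  (B) [kg] · [m²] = kg·m²
  (C) N·m·s = kg·m·s⁻²·m·s = kg·m²·s⁻¹  ← same
  (D) m²·s⁻¹
Only (C) matches kg·m²·s⁻¹.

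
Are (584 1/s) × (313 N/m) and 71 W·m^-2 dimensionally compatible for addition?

In SI base units:
  (584 1/s) × (313 N/m):  [s⁻¹] · [kg·s⁻²] = kg·s⁻³
  71 W·m^-2:  W·m⁻² = J·s⁻¹·m⁻² = kg·s⁻³
Both are kg·s⁻³, so they have the same dimensions and can be added.

Yes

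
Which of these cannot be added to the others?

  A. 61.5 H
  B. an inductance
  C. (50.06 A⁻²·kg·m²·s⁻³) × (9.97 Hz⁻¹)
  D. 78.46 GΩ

D.

Work out the base dimensions of each:
  A. H = V·s·A⁻¹ = kg·m²·s⁻²·A⁻²
  B. [inductance] = kg·m²·s⁻²·A⁻²
  C. [kg·m²·s⁻³·A⁻²] · [s] = kg·m²·s⁻²·A⁻²
  D. Ω = V·A⁻¹ = kg·m²·s⁻³·A⁻²
All reduce to kg·m²·s⁻²·A⁻² except D., which is kg·m²·s⁻³·A⁻².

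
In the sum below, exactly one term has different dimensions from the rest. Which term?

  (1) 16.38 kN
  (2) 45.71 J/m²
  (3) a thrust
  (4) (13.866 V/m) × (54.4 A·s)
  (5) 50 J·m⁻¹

Work out the base dimensions of each:
  (1) N = kg·m·s⁻²
  (2) J·m⁻² = N·m·m⁻² = kg·s⁻²
  (3) [thrust] = kg·m·s⁻²
  (4) [kg·m·s⁻³·A⁻¹] · [s·A] = kg·m·s⁻²
  (5) J·m⁻¹ = N·m·m⁻¹ = kg·m·s⁻²
All reduce to kg·m·s⁻² except (2), which is kg·s⁻².

(2)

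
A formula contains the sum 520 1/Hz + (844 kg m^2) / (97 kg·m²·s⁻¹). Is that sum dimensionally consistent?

Yes

In SI base units:
  520 1/Hz:  Hz⁻¹ = (s⁻¹)⁻¹ = s
  (844 kg m^2) / (97 kg·m²·s⁻¹):  [kg·m²] / [kg·m²·s⁻¹] = s
Both are s, so they have the same dimensions and can be added.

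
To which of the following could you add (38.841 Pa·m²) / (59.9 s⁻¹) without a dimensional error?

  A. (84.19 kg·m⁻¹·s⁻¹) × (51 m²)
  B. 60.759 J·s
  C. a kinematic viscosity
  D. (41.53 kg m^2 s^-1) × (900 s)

Reference: [kg·m·s⁻²] / [s⁻¹] = kg·m·s⁻¹.
Each option:
  A. [kg·m⁻¹·s⁻¹] · [m²] = kg·m·s⁻¹  ← same
  B. J·s = N·m·s = kg·m²·s⁻¹
  C. [kinematic viscosity] = m²·s⁻¹
  D. [kg·m²·s⁻¹] · [s] = kg·m²
Only A. matches kg·m·s⁻¹.

A.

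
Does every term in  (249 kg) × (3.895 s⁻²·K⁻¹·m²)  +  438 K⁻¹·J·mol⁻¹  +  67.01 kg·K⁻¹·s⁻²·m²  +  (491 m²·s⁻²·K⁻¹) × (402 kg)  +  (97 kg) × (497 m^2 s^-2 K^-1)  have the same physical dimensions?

Work out the base dimensions of each:
  (249 kg) × (3.895 s⁻²·K⁻¹·m²):  [kg] · [m²·s⁻²·K⁻¹] = kg·m²·s⁻²·K⁻¹
  438 K⁻¹·J·mol⁻¹:  J·mol⁻¹·K⁻¹ = N·m·mol⁻¹·K⁻¹ = kg·m²·s⁻²·K⁻¹·mol⁻¹
  67.01 kg·K⁻¹·s⁻²·m²:  kg·m²·s⁻²·K⁻¹
  (491 m²·s⁻²·K⁻¹) × (402 kg):  [m²·s⁻²·K⁻¹] · [kg] = kg·m²·s⁻²·K⁻¹
  (97 kg) × (497 m^2 s^-2 K^-1):  [kg] · [m²·s⁻²·K⁻¹] = kg·m²·s⁻²·K⁻¹
The terms do not share a single dimension (kg·m²·s⁻²·K⁻¹ vs kg·m²·s⁻²·K⁻¹·mol⁻¹).

No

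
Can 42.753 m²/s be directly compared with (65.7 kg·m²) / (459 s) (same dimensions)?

No

Reduce each to base SI dimensions:
  42.753 m²/s:  m²·s⁻¹
  (65.7 kg·m²) / (459 s):  [kg·m²] / [s] = kg·m²·s⁻¹
m²·s⁻¹ ≠ kg·m²·s⁻¹, so they cannot be added.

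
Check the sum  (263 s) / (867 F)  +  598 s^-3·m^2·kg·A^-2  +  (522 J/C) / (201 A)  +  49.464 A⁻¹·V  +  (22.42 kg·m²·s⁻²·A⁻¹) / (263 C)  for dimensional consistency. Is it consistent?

Dimensions:
  (263 s) / (867 F):  [s] / [kg⁻¹·m⁻²·s⁴·A²] = kg·m²·s⁻³·A⁻²
  598 s^-3·m^2·kg·A^-2:  kg·m²·s⁻³·A⁻²
  (522 J/C) / (201 A):  [kg·m²·s⁻³·A⁻¹] / [A] = kg·m²·s⁻³·A⁻²
  49.464 A⁻¹·V:  V·A⁻¹ = J·C⁻¹·A⁻¹ = kg·m²·s⁻³·A⁻²
  (22.42 kg·m²·s⁻²·A⁻¹) / (263 C):  [kg·m²·s⁻²·A⁻¹] / [s·A] = kg·m²·s⁻³·A⁻²
Every term reduces to kg·m²·s⁻³·A⁻².

Yes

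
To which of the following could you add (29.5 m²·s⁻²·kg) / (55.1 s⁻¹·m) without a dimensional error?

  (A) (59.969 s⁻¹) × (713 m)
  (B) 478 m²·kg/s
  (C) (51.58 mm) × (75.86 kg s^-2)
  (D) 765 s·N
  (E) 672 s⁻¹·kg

Reference: [kg·m²·s⁻²] / [m·s⁻¹] = kg·m·s⁻¹.
Each option:
  (A) [s⁻¹] · [m] = m·s⁻¹
  (B) kg·m²·s⁻¹
  (C) [m] · [kg·s⁻²] = kg·m·s⁻²
  (D) N·s = kg·m·s⁻²·s = kg·m·s⁻¹  ← same
  (E) kg·s⁻¹
Only (D) matches kg·m·s⁻¹.

(D)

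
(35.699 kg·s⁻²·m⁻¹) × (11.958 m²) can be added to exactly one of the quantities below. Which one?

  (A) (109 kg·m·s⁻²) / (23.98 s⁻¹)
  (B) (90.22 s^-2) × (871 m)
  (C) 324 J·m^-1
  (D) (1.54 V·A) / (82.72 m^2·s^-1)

(C)

Reference: [kg·m⁻¹·s⁻²] · [m²] = kg·m·s⁻².
Each option:
  (A) [kg·m·s⁻²] / [s⁻¹] = kg·m·s⁻¹
  (B) [s⁻²] · [m] = m·s⁻²
  (C) J·m⁻¹ = N·m·m⁻¹ = kg·m·s⁻²  ← same
  (D) [kg·m²·s⁻³] / [m²·s⁻¹] = kg·s⁻²
Only (C) matches kg·m·s⁻².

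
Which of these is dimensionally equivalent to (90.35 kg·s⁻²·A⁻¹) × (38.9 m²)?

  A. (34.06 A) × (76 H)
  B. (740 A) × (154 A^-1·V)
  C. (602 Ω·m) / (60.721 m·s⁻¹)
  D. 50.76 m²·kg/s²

Reference: [kg·s⁻²·A⁻¹] · [m²] = kg·m²·s⁻²·A⁻¹.
Each option:
  A. [A] · [kg·m²·s⁻²·A⁻²] = kg·m²·s⁻²·A⁻¹  ← same
  B. [A] · [kg·m²·s⁻³·A⁻²] = kg·m²·s⁻³·A⁻¹
  C. [kg·m³·s⁻³·A⁻²] / [m·s⁻¹] = kg·m²·s⁻²·A⁻²
  D. kg·m²·s⁻²
Only A. matches kg·m²·s⁻²·A⁻¹.

A.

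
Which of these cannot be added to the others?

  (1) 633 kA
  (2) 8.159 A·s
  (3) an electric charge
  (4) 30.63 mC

(1)

Expand each in SI base units:
  (1) A
  (2) A·s = s·A
  (3) [electric charge] = s·A
  (4) C = s·A
All reduce to s·A except (1), which is A.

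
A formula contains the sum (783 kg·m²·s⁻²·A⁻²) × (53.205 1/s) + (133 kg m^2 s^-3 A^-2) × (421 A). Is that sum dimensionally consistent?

Expand each in SI base units:
  (783 kg·m²·s⁻²·A⁻²) × (53.205 1/s):  [kg·m²·s⁻²·A⁻²] · [s⁻¹] = kg·m²·s⁻³·A⁻²
  (133 kg m^2 s^-3 A^-2) × (421 A):  [kg·m²·s⁻³·A⁻²] · [A] = kg·m²·s⁻³·A⁻¹
kg·m²·s⁻³·A⁻² ≠ kg·m²·s⁻³·A⁻¹, so they cannot be added.

No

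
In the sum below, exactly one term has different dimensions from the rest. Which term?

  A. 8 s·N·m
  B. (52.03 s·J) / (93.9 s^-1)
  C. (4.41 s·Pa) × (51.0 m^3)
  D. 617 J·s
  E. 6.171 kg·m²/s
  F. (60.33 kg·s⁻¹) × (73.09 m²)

In SI base units:
  A. N·m·s = kg·m·s⁻²·m·s = kg·m²·s⁻¹
  B. [kg·m²·s⁻¹] / [s⁻¹] = kg·m²
  C. [kg·m⁻¹·s⁻¹] · [m³] = kg·m²·s⁻¹
  D. J·s = N·m·s = kg·m²·s⁻¹
  E. kg·m²·s⁻¹
  F. [kg·s⁻¹] · [m²] = kg·m²·s⁻¹
All reduce to kg·m²·s⁻¹ except B., which is kg·m².

B.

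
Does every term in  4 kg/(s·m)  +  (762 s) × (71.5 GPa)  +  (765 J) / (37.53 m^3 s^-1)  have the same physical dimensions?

Expand each in SI base units:
  4 kg/(s·m):  kg·m⁻¹·s⁻¹
  (762 s) × (71.5 GPa):  [s] · [kg·m⁻¹·s⁻²] = kg·m⁻¹·s⁻¹
  (765 J) / (37.53 m^3 s^-1):  [kg·m²·s⁻²] / [m³·s⁻¹] = kg·m⁻¹·s⁻¹
Every term reduces to kg·m⁻¹·s⁻¹.

Yes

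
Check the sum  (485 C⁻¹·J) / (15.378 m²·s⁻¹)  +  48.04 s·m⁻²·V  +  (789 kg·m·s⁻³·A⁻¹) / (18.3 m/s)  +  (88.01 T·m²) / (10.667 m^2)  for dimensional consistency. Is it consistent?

Yes

Dimensions:
  (485 C⁻¹·J) / (15.378 m²·s⁻¹):  [kg·m²·s⁻³·A⁻¹] / [m²·s⁻¹] = kg·s⁻²·A⁻¹
  48.04 s·m⁻²·V:  V·s·m⁻² = J·C⁻¹·s·m⁻² = kg·s⁻²·A⁻¹
  (789 kg·m·s⁻³·A⁻¹) / (18.3 m/s):  [kg·m·s⁻³·A⁻¹] / [m·s⁻¹] = kg·s⁻²·A⁻¹
  (88.01 T·m²) / (10.667 m^2):  [kg·m²·s⁻²·A⁻¹] / [m²] = kg·s⁻²·A⁻¹
Every term reduces to kg·s⁻²·A⁻¹.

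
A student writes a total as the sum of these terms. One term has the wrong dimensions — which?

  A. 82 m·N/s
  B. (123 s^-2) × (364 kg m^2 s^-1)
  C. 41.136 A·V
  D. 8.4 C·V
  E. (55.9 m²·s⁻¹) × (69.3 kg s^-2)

D.

In SI base units:
  A. N·m·s⁻¹ = kg·m·s⁻²·m·s⁻¹ = kg·m²·s⁻³
  B. [s⁻²] · [kg·m²·s⁻¹] = kg·m²·s⁻³
  C. V·A = J·C⁻¹·A = kg·m²·s⁻³
  D. C·V = s·A·J·C⁻¹ = kg·m²·s⁻²
  E. [m²·s⁻¹] · [kg·s⁻²] = kg·m²·s⁻³
All reduce to kg·m²·s⁻³ except D., which is kg·m²·s⁻².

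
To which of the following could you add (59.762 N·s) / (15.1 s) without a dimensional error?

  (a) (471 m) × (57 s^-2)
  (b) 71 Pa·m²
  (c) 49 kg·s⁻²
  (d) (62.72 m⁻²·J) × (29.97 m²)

Reference: [kg·m·s⁻¹] / [s] = kg·m·s⁻².
Each option:
  (a) [m] · [s⁻²] = m·s⁻²
  (b) Pa·m² = N·m⁻²·m² = kg·m·s⁻²  ← same
  (c) kg·s⁻²
  (d) [kg·s⁻²] · [m²] = kg·m²·s⁻²
Only (b) matches kg·m·s⁻².

(b)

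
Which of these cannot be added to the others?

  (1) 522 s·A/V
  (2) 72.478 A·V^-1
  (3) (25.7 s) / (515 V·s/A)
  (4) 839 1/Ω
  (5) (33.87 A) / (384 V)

(1)

Reduce each to base SI dimensions:
  (1) A·s·V⁻¹ = A·s·(J·C⁻¹)⁻¹ = kg⁻¹·m⁻²·s⁴·A²
  (2) A·V⁻¹ = A·(J·C⁻¹)⁻¹ = kg⁻¹·m⁻²·s³·A²
  (3) [s] / [kg·m²·s⁻²·A⁻²] = kg⁻¹·m⁻²·s³·A²
  (4) Ω⁻¹ = (V·A⁻¹)⁻¹ = kg⁻¹·m⁻²·s³·A²
  (5) [A] / [kg·m²·s⁻³·A⁻¹] = kg⁻¹·m⁻²·s³·A²
All reduce to kg⁻¹·m⁻²·s³·A² except (1), which is kg⁻¹·m⁻²·s⁴·A².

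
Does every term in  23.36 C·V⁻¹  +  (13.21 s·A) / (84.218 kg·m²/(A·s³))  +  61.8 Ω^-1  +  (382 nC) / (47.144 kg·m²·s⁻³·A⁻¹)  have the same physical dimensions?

Dimensions:
  23.36 C·V⁻¹:  C·V⁻¹ = s·A·(J·C⁻¹)⁻¹ = kg⁻¹·m⁻²·s⁴·A²
  (13.21 s·A) / (84.218 kg·m²/(A·s³)):  [s·A] / [kg·m²·s⁻³·A⁻¹] = kg⁻¹·m⁻²·s⁴·A²
  61.8 Ω^-1:  Ω⁻¹ = (V·A⁻¹)⁻¹ = kg⁻¹·m⁻²·s³·A²
  (382 nC) / (47.144 kg·m²·s⁻³·A⁻¹):  [s·A] / [kg·m²·s⁻³·A⁻¹] = kg⁻¹·m⁻²·s⁴·A²
The terms do not share a single dimension (kg⁻¹·m⁻²·s³·A² vs kg⁻¹·m⁻²·s⁴·A²).

No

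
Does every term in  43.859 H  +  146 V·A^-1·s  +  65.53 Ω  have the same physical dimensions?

No

Reduce each to base SI dimensions:
  43.859 H:  H = V·s·A⁻¹ = kg·m²·s⁻²·A⁻²
  146 V·A^-1·s:  V·s·A⁻¹ = J·C⁻¹·s·A⁻¹ = kg·m²·s⁻²·A⁻²
  65.53 Ω:  Ω = V·A⁻¹ = kg·m²·s⁻³·A⁻²
The terms do not share a single dimension (kg·m²·s⁻²·A⁻² vs kg·m²·s⁻³·A⁻²).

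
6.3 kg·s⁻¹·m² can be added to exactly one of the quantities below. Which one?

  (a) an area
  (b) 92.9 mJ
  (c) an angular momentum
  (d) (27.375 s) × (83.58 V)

Reference: kg·m²·s⁻¹.
Each option:
  (a) [area] = m²
  (b) J = N·m = kg·m²·s⁻²
  (c) [angular momentum] = kg·m²·s⁻¹  ← same
  (d) [s] · [kg·m²·s⁻³·A⁻¹] = kg·m²·s⁻²·A⁻¹
Only (c) matches kg·m²·s⁻¹.

(c)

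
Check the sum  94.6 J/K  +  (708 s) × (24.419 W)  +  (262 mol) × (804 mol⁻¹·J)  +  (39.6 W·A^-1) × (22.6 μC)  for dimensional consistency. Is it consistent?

No

Expand each in SI base units:
  94.6 J/K:  J·K⁻¹ = N·m·K⁻¹ = kg·m²·s⁻²·K⁻¹
  (708 s) × (24.419 W):  [s] · [kg·m²·s⁻³] = kg·m²·s⁻²
  (262 mol) × (804 mol⁻¹·J):  [mol] · [kg·m²·s⁻²·mol⁻¹] = kg·m²·s⁻²
  (39.6 W·A^-1) × (22.6 μC):  [kg·m²·s⁻³·A⁻¹] · [s·A] = kg·m²·s⁻²
The terms do not share a single dimension (kg·m²·s⁻² vs kg·m²·s⁻²·K⁻¹).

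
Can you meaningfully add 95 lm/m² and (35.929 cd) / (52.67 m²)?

Yes

Work out the base dimensions of each:
  95 lm/m²:  lm·m⁻² = cd·m⁻² = m⁻²·cd
  (35.929 cd) / (52.67 m²):  [cd] / [m²] = m⁻²·cd
Both are m⁻²·cd, so they have the same dimensions and can be added.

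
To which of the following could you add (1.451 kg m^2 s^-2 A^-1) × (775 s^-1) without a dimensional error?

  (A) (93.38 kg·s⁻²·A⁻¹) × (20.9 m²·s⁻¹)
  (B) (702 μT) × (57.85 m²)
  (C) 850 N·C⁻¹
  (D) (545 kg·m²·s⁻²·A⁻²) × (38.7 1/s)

(A)

Reference: [kg·m²·s⁻²·A⁻¹] · [s⁻¹] = kg·m²·s⁻³·A⁻¹.
Each option:
  (A) [kg·s⁻²·A⁻¹] · [m²·s⁻¹] = kg·m²·s⁻³·A⁻¹  ← same
  (B) [kg·s⁻²·A⁻¹] · [m²] = kg·m²·s⁻²·A⁻¹
  (C) N·C⁻¹ = kg·m·s⁻²·(s·A)⁻¹ = kg·m·s⁻³·A⁻¹
  (D) [kg·m²·s⁻²·A⁻²] · [s⁻¹] = kg·m²·s⁻³·A⁻²
Only (A) matches kg·m²·s⁻³·A⁻¹.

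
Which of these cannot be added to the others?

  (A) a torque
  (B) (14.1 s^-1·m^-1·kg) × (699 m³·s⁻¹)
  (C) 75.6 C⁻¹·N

Dimensions:
  (A) [torque] = kg·m²·s⁻²
  (B) [kg·m⁻¹·s⁻¹] · [m³·s⁻¹] = kg·m²·s⁻²
  (C) N·C⁻¹ = kg·m·s⁻²·(s·A)⁻¹ = kg·m·s⁻³·A⁻¹
All reduce to kg·m²·s⁻² except (C), which is kg·m·s⁻³·A⁻¹.

(C)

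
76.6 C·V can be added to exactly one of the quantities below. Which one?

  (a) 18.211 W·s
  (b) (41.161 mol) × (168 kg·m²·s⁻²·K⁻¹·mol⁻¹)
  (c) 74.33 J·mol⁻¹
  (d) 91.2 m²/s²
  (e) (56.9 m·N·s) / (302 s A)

Reference: C·V = s·A·J·C⁻¹ = kg·m²·s⁻².
Each option:
  (a) W·s = J·s⁻¹·s = kg·m²·s⁻²  ← same
  (b) [mol] · [kg·m²·s⁻²·K⁻¹·mol⁻¹] = kg·m²·s⁻²·K⁻¹
  (c) J·mol⁻¹ = N·m·mol⁻¹ = kg·m²·s⁻²·mol⁻¹
  (d) m²·s⁻²
  (e) [kg·m²·s⁻¹] / [s·A] = kg·m²·s⁻²·A⁻¹
Only (a) matches kg·m²·s⁻².

(a)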